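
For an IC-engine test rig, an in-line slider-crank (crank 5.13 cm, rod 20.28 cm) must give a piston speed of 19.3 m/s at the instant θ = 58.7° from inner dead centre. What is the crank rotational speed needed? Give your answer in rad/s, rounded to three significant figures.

388

For an in-line slider-crank, |v_piston| = rω|sinθ|·[1 + r cosθ/√(L² − r² sin²θ)].
With r = 0.0513 m, L = 0.2028 m, θ = 58.7°: the bracketed kinematic factor |dx/dθ| = 0.049734 m.
ω = v/|dx/dθ| = 19.3/0.049734 = 388.07 rad/s.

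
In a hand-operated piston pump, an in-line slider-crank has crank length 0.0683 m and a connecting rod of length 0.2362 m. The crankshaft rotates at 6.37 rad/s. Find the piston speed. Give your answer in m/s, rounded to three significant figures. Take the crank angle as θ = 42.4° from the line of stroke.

ω = 6.37 rad/s
For an in-line slider-crank, x = r cosθ + √(L² − r² sin²θ), so v = −rω sinθ·[1 + r cosθ/√(L² − r² sin²θ)].
With r = 0.0683 m, L = 0.2362 m, θ = 42.4°: √(L² − r² sin²θ) = 0.23167 m.
v = −0.0683·6.37·0.67430·[1 + 0.0683·0.73846/0.23167] = -0.35724 m/s.
|v| = 0.35724 m/s.

0.357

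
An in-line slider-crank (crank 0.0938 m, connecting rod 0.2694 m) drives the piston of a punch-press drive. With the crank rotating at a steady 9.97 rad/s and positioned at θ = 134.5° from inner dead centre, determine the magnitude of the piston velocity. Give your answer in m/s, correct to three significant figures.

ω = 9.97 rad/s
For an in-line slider-crank, x = r cosθ + √(L² − r² sin²θ), so v = −rω sinθ·[1 + r cosθ/√(L² − r² sin²θ)].
With r = 0.0938 m, L = 0.2694 m, θ = 134.5°: √(L² − r² sin²θ) = 0.26096 m.
v = −0.0938·9.97·0.71325·[1 + 0.0938·-0.70091/0.26096] = -0.49898 m/s.
|v| = 0.49898 m/s.

0.499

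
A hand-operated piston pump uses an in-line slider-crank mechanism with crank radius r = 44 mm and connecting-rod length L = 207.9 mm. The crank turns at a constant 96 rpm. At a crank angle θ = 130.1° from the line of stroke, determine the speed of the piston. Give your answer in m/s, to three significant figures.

0.292

ω = 2π·96/60 = 10.05 rad/s
For an in-line slider-crank, x = r cosθ + √(L² − r² sin²θ), so v = −rω sinθ·[1 + r cosθ/√(L² − r² sin²θ)].
With r = 0.044 m, L = 0.2079 m, θ = 130.1°: √(L² − r² sin²θ) = 0.20516 m.
v = −0.044·10.05·0.76492·[1 + 0.044·-0.64412/0.20516] = -0.29161 m/s.
|v| = 0.29161 m/s.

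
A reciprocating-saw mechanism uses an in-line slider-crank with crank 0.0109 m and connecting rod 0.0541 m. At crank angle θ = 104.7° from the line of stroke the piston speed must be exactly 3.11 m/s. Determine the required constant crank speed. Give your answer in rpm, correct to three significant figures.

2970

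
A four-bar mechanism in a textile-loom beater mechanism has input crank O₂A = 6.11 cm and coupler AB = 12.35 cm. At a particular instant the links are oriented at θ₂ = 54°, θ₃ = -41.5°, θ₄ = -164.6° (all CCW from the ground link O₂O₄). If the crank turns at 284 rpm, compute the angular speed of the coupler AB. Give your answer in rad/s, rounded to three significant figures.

11.0

ω₂ = 29.74 rad/s (from 284 rpm).
Differentiating the loop-closure r₂e^{iθ₂}+r₃e^{iθ₃}=r₁+r₄e^{iθ₄} gives r₂ω₂e^{iθ₂}+r₃ω₃e^{iθ₃}=r₄ω₄e^{iθ₄}.
Eliminating the other unknown: ω₃ = r₂ω₂ sin(θ₄−θ₂) / [r₃ sin(θ₃−θ₄)].
Numerator sine = +0.62388; denominator sine = +0.83772.
Result = 0.0611·29.74·(+0.62388) / (0.1235·(+0.83772)) = +10.958 rad/s; magnitude 10.958 rad/s.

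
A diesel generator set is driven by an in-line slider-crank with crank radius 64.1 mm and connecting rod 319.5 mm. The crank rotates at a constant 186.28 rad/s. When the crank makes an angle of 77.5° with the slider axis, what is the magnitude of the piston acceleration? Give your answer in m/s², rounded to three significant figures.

69.8

ω = 186.3 rad/s
x(θ) = r cosθ + √(L² − r² sin²θ); with ω constant, a = ω²·d²x/dθ².
d²x/dθ² = −r cosθ − r²(cos2θ)/√u − r⁴ sin²2θ/(4u^{3/2}),  u = L² − r² sin²θ = 0.0981639 m².
Substituting r = 0.0641 m, L = 0.3195 m, θ = 77.5°: d²x/dθ² = -0.0020128 m.
a = ω²·d²x/dθ² = (186.3)²·(-0.0020128) = -69.846 m/s²;  |a| = 69.846 m/s².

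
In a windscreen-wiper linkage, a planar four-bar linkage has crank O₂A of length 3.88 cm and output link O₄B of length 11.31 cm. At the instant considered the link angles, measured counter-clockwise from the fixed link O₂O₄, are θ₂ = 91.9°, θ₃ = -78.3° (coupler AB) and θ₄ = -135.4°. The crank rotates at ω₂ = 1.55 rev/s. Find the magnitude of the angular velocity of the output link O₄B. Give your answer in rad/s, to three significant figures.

ω₂ = 9.739 rad/s (from 1.55 rev/s).
Differentiating the loop-closure r₂e^{iθ₂}+r₃e^{iθ₃}=r₁+r₄e^{iθ₄} gives r₂ω₂e^{iθ₂}+r₃ω₃e^{iθ₃}=r₄ω₄e^{iθ₄}.
Eliminating the other unknown: ω₄ = r₂ω₂ sin(θ₂−θ₃) / [r₄ sin(θ₄−θ₃)].
Numerator sine = +0.17021; denominator sine = -0.83962.
Result = 0.0388·9.739·(+0.17021) / (0.1131·(-0.83962)) = -0.6773 rad/s; magnitude 0.6773 rad/s.

0.677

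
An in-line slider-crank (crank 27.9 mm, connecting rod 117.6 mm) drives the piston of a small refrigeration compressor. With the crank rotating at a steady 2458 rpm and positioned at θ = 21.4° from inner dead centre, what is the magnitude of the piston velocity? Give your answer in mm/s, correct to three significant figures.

3200

ω = 2π·2458/60 = 257.4 rad/s
For an in-line slider-crank, x = r cosθ + √(L² − r² sin²θ), so v = −rω sinθ·[1 + r cosθ/√(L² − r² sin²θ)].
With r = 0.0279 m, L = 0.1176 m, θ = 21.4°: √(L² − r² sin²θ) = 0.11716 m.
v = −0.0279·257.4·0.36488·[1 + 0.0279·0.93106/0.11716] = -3.2013 m/s.
|v| = 3.2013 m/s = 3201.3 mm/s.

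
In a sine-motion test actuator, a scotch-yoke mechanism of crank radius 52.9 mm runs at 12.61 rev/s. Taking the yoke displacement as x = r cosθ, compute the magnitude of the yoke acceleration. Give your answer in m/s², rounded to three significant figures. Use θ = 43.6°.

240

ω = 79.23 rad/s (from 12.61 rev/s).
x = r cosθ ⇒ ẍ = −rω² cosθ (ω constant).
|a| = rω²|cosθ| = 0.0529·(79.23)²·|cos 43.6°| = 240.48 m/s².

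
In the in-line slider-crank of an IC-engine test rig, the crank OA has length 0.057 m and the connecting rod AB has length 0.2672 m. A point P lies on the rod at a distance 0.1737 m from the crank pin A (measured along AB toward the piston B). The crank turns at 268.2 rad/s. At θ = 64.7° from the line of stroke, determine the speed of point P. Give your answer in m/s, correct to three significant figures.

ω = 268.2 rad/s.  Crank-pin speed |V_A| = rω = 15.287 m/s, perpendicular to OA.
Rod angle: sinφ = −(r/L) sinθ ⇒ φ = -11.120°; ω_rod = −rω cosθ/√(L²−r²sin²θ) = -24.918 rad/s.
V_P = V_A + ω_rod × AP, with AP = 0.1737 m along the rod.
Components: V_Px = −rω sinθ − a·ω_rod·sinφ = -14.656 m/s;  V_Py = rω cosθ + a·ω_rod·cosφ = +2.2861 m/s.
|V_P| = √(V_Px² + V_Py²) = 14.833 m/s.

14.8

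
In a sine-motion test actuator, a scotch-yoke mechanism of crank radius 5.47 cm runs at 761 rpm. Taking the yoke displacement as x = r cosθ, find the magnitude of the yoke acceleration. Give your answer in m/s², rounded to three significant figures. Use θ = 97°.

42.3

ω = 79.69 rad/s (from 761 rpm).
x = r cosθ ⇒ ẍ = −rω² cosθ (ω constant).
|a| = rω²|cosθ| = 0.0547·(79.69)²·|cos 97°| = 42.336 m/s².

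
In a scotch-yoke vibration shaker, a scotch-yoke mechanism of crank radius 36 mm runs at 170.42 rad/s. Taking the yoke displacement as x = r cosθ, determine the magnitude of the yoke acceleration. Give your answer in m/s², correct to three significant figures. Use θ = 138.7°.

ω = 170.4 rad/s
x = r cosθ ⇒ ẍ = −rω² cosθ (ω constant).
|a| = rω²|cosθ| = 0.036·(170.4)²·|cos 138.7°| = 785.48 m/s².

785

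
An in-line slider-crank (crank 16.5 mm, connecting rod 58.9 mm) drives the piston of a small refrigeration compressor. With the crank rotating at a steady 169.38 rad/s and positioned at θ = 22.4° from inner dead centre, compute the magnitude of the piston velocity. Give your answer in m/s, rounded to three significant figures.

1.34

ω = 169.4 rad/s
For an in-line slider-crank, x = r cosθ + √(L² − r² sin²θ), so v = −rω sinθ·[1 + r cosθ/√(L² − r² sin²θ)].
With r = 0.0165 m, L = 0.0589 m, θ = 22.4°: √(L² − r² sin²θ) = 0.058563 m.
v = −0.0165·169.4·0.38107·[1 + 0.0165·0.92455/0.058563] = -1.3424 m/s.
|v| = 1.3424 m/s.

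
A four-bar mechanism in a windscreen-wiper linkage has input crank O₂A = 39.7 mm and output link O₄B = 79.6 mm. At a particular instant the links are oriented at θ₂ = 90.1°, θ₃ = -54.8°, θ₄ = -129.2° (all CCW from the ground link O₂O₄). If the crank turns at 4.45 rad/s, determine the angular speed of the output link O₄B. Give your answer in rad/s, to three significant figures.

1.32

ω₂ = 4.45 rad/s
Differentiating the loop-closure r₂e^{iθ₂}+r₃e^{iθ₃}=r₁+r₄e^{iθ₄} gives r₂ω₂e^{iθ₂}+r₃ω₃e^{iθ₃}=r₄ω₄e^{iθ₄}.
Eliminating the other unknown: ω₄ = r₂ω₂ sin(θ₂−θ₃) / [r₄ sin(θ₄−θ₃)].
Numerator sine = +0.57501; denominator sine = -0.96316.
Result = 0.0397·4.45·(+0.57501) / (0.0796·(-0.96316)) = -1.325 rad/s; magnitude 1.325 rad/s.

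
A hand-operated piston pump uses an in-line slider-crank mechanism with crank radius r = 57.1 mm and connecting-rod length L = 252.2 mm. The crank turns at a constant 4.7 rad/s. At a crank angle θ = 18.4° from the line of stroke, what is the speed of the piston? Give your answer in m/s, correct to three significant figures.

0.103

ω = 4.7 rad/s
For an in-line slider-crank, x = r cosθ + √(L² − r² sin²θ), so v = −rω sinθ·[1 + r cosθ/√(L² − r² sin²θ)].
With r = 0.0571 m, L = 0.2522 m, θ = 18.4°: √(L² − r² sin²θ) = 0.25156 m.
v = −0.0571·4.7·0.31565·[1 + 0.0571·0.94888/0.25156] = -0.10296 m/s.
|v| = 0.10296 m/s.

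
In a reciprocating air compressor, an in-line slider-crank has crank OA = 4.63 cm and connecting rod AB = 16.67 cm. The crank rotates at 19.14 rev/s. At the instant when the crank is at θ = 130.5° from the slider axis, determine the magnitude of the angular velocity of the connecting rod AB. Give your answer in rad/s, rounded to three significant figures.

ω = 120.3 rad/s (converted from 19.14 rev/s).
The rod makes angle φ with the slider axis where L sinφ = r sinθ; differentiating, L cosφ·φ̇ = r ω cosθ.
L cosφ = √(L² − r² sin²θ) = 0.16294 m.
|ω_rod| = r ω |cosθ| / √(L² − r² sin²θ) = 0.0463·120.3·0.64945/0.16294 = 22.193 rad/s.

22.2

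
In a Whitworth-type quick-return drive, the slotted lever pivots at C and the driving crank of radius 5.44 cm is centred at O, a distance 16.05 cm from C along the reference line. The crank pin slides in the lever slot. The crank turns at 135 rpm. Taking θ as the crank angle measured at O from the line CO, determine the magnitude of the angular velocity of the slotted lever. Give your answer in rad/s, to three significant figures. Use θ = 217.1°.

ω = 14.14 rad/s (from 135 rpm).
Crank pin A relative to C: A = (d + r cosθ, r sinθ); lever angle φ = atan2(r sinθ, d + r cosθ).
Differentiating tanφ: φ̇ = rω(d cosθ + r)/(d² + r² + 2dr cosθ).
d² + r² + 2dr cosθ = |CA|² = 0.0147919 m²;  d cosθ + r = -0.073612 m.
|ω_lever| = |0.0544·14.14·-0.073612| / 0.0147919 = 3.8273 rad/s.

3.83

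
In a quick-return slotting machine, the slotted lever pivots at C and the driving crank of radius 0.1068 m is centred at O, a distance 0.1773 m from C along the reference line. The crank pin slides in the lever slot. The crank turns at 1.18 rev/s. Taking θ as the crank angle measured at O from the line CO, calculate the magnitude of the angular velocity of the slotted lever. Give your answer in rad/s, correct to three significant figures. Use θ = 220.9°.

ω = 7.414 rad/s (from 1.18 rev/s).
Crank pin A relative to C: A = (d + r cosθ, r sinθ); lever angle φ = atan2(r sinθ, d + r cosθ).
Differentiating tanφ: φ̇ = rω(d cosθ + r)/(d² + r² + 2dr cosθ).
d² + r² + 2dr cosθ = |CA|² = 0.0142164 m²;  d cosθ + r = -0.027213 m.
|ω_lever| = |0.1068·7.414·-0.027213| / 0.0142164 = 1.5157 rad/s.

1.52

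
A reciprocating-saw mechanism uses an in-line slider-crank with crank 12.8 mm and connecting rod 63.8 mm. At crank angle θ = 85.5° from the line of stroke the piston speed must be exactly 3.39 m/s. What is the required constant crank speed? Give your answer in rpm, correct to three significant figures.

For an in-line slider-crank, |v_piston| = rω|sinθ|·[1 + r cosθ/√(L² − r² sin²θ)].
With r = 0.0128 m, L = 0.0638 m, θ = 85.5°: the bracketed kinematic factor |dx/dθ| = 0.012966 m.
ω = v/|dx/dθ| = 3.39/0.012966 = 261.46 rad/s.
N = 60ω/(2π) = 2496.8 rpm.

2500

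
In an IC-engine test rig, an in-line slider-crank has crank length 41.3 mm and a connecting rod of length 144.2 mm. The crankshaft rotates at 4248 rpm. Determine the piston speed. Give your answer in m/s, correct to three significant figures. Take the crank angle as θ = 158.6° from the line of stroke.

4.91

ω = 2π·4248/60 = 444.8 rad/s
For an in-line slider-crank, x = r cosθ + √(L² − r² sin²θ), so v = −rω sinθ·[1 + r cosθ/√(L² − r² sin²θ)].
With r = 0.0413 m, L = 0.1442 m, θ = 158.6°: √(L² − r² sin²θ) = 0.14341 m.
v = −0.0413·444.8·0.36488·[1 + 0.0413·-0.93106/0.14341] = -4.9062 m/s.
|v| = 4.9062 m/s.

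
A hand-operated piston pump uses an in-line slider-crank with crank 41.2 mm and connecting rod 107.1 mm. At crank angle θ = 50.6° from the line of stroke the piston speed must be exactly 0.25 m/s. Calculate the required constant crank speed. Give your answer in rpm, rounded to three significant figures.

59.7

For an in-line slider-crank, |v_piston| = rω|sinθ|·[1 + r cosθ/√(L² − r² sin²θ)].
With r = 0.0412 m, L = 0.1071 m, θ = 50.6°: the bracketed kinematic factor |dx/dθ| = 0.039978 m.
ω = v/|dx/dθ| = 0.25/0.039978 = 6.2534 rad/s.
N = 60ω/(2π) = 59.716 rpm.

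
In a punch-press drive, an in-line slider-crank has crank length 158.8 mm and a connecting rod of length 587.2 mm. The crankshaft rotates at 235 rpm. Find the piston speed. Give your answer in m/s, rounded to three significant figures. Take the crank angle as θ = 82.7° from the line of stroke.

ω = 2π·235/60 = 24.61 rad/s
For an in-line slider-crank, x = r cosθ + √(L² − r² sin²θ), so v = −rω sinθ·[1 + r cosθ/√(L² − r² sin²θ)].
With r = 0.1588 m, L = 0.5872 m, θ = 82.7°: √(L² − r² sin²θ) = 0.56568 m.
v = −0.1588·24.61·0.99189·[1 + 0.1588·0.12706/0.56568] = -4.0145 m/s.
|v| = 4.0145 m/s.

4.01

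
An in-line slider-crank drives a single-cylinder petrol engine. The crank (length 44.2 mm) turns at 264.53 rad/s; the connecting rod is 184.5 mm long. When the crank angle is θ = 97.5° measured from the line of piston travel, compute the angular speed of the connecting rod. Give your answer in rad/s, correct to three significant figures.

8.52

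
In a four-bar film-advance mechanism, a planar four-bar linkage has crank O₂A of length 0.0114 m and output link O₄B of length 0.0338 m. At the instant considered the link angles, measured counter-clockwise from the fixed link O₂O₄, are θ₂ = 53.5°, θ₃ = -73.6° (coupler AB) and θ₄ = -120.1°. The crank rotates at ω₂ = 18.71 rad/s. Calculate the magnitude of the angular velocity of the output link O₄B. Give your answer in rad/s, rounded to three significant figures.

6.94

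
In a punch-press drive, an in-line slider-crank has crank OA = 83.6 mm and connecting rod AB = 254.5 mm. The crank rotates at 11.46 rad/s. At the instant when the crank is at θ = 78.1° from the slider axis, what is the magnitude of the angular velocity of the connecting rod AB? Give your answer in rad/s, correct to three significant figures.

0.820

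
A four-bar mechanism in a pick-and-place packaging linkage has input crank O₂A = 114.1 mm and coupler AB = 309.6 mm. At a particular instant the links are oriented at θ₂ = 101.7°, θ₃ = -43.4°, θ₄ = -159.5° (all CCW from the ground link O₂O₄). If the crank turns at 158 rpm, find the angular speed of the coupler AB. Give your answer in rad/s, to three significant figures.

6.71

ω₂ = 16.55 rad/s (from 158 rpm).
Differentiating the loop-closure r₂e^{iθ₂}+r₃e^{iθ₃}=r₁+r₄e^{iθ₄} gives r₂ω₂e^{iθ₂}+r₃ω₃e^{iθ₃}=r₄ω₄e^{iθ₄}.
Eliminating the other unknown: ω₃ = r₂ω₂ sin(θ₄−θ₂) / [r₃ sin(θ₃−θ₄)].
Numerator sine = +0.98823; denominator sine = +0.89803.
Result = 0.1141·16.55·(+0.98823) / (0.3096·(+0.89803)) = +6.7102 rad/s; magnitude 6.7102 rad/s.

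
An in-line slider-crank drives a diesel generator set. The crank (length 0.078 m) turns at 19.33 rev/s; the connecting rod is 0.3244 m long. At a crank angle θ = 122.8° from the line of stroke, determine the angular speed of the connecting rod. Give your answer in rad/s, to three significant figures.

ω = 121.5 rad/s (converted from 19.33 rev/s).
The rod makes angle φ with the slider axis where L sinφ = r sinθ; differentiating, L cosφ·φ̇ = r ω cosθ.
L cosφ = √(L² − r² sin²θ) = 0.31771 m.
|ω_rod| = r ω |cosθ| / √(L² − r² sin²θ) = 0.078·121.5·0.54171/0.31771 = 16.153 rad/s.

16.2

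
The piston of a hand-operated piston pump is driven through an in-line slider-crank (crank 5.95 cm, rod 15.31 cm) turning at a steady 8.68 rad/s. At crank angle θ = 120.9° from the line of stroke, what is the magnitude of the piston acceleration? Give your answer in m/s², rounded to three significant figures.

ω = 8.68 rad/s
x(θ) = r cosθ + √(L² − r² sin²θ); with ω constant, a = ω²·d²x/dθ².
d²x/dθ² = −r cosθ − r²(cos2θ)/√u − r⁴ sin²2θ/(4u^{3/2}),  u = L² − r² sin²θ = 0.020833 m².
Substituting r = 0.0595 m, L = 0.1531 m, θ = 120.9°: d²x/dθ² = +0.041337 m.
a = ω²·d²x/dθ² = (8.68)²·(+0.041337) = +3.1144 m/s²;  |a| = 3.1144 m/s².

3.11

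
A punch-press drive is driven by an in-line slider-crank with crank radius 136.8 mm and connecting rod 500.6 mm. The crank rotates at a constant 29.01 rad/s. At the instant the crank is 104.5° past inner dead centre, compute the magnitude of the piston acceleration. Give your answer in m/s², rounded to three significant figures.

ω = 29.01 rad/s
x(θ) = r cosθ + √(L² − r² sin²θ); with ω constant, a = ω²·d²x/dθ².
d²x/dθ² = −r cosθ − r²(cos2θ)/√u − r⁴ sin²2θ/(4u^{3/2}),  u = L² − r² sin²θ = 0.233059 m².
Substituting r = 0.1368 m, L = 0.5006 m, θ = 104.5°: d²x/dθ² = +0.067974 m.
a = ω²·d²x/dθ² = (29.01)²·(+0.067974) = +57.205 m/s²;  |a| = 57.205 m/s².

57.2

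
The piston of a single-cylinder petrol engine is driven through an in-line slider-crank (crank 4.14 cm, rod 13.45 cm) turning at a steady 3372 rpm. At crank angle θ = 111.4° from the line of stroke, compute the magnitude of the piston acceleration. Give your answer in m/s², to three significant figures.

3080

ω = 2π·3372/60 = 353.1 rad/s
x(θ) = r cosθ + √(L² − r² sin²θ); with ω constant, a = ω²·d²x/dθ².
d²x/dθ² = −r cosθ − r²(cos2θ)/√u − r⁴ sin²2θ/(4u^{3/2}),  u = L² − r² sin²θ = 0.0166045 m².
Substituting r = 0.0414 m, L = 0.1345 m, θ = 111.4°: d²x/dθ² = +0.024707 m.
a = ω²·d²x/dθ² = (353.1)²·(+0.024707) = +3080.7 m/s²;  |a| = 3080.7 m/s².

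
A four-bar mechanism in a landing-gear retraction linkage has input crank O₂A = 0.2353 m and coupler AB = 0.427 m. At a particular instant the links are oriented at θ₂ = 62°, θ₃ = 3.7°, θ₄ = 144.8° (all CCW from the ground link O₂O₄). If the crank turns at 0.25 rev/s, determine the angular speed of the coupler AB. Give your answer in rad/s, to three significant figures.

1.37

ω₂ = 1.571 rad/s (from 0.25 rev/s).
Differentiating the loop-closure r₂e^{iθ₂}+r₃e^{iθ₃}=r₁+r₄e^{iθ₄} gives r₂ω₂e^{iθ₂}+r₃ω₃e^{iθ₃}=r₄ω₄e^{iθ₄}.
Eliminating the other unknown: ω₃ = r₂ω₂ sin(θ₄−θ₂) / [r₃ sin(θ₃−θ₄)].
Numerator sine = +0.99211; denominator sine = -0.62796.
Result = 0.2353·1.571·(+0.99211) / (0.427·(-0.62796)) = -1.3675 rad/s; magnitude 1.3675 rad/s.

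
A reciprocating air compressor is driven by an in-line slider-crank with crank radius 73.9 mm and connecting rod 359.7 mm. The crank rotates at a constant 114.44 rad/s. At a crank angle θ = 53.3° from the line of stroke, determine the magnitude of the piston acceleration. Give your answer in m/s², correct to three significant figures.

523

ω = 114.4 rad/s
x(θ) = r cosθ + √(L² − r² sin²θ); with ω constant, a = ω²·d²x/dθ².
d²x/dθ² = −r cosθ − r²(cos2θ)/√u − r⁴ sin²2θ/(4u^{3/2}),  u = L² − r² sin²θ = 0.125873 m².
Substituting r = 0.0739 m, L = 0.3597 m, θ = 53.3°: d²x/dθ² = -0.03992 m.
a = ω²·d²x/dθ² = (114.4)²·(-0.03992) = -522.82 m/s²;  |a| = 522.82 m/s².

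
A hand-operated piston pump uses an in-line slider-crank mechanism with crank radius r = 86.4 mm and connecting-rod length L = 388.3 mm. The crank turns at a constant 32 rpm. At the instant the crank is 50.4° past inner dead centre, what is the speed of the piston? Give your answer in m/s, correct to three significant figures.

ω = 2π·32/60 = 3.351 rad/s
For an in-line slider-crank, x = r cosθ + √(L² − r² sin²θ), so v = −rω sinθ·[1 + r cosθ/√(L² − r² sin²θ)].
With r = 0.0864 m, L = 0.3883 m, θ = 50.4°: √(L² − r² sin²θ) = 0.38255 m.
v = −0.0864·3.351·0.77051·[1 + 0.0864·0.63742/0.38255] = -0.2552 m/s.
|v| = 0.2552 m/s.

0.255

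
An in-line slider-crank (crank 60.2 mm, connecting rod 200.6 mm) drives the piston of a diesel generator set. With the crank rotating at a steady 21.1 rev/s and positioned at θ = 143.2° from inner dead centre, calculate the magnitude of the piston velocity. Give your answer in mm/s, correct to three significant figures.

3610

ω = 2π·21.1 = 132.6 rad/s
For an in-line slider-crank, x = r cosθ + √(L² − r² sin²θ), so v = −rω sinθ·[1 + r cosθ/√(L² − r² sin²θ)].
With r = 0.0602 m, L = 0.2006 m, θ = 143.2°: √(L² − r² sin²θ) = 0.19733 m.
v = −0.0602·132.6·0.59902·[1 + 0.0602·-0.80073/0.19733] = -3.613 m/s.
|v| = 3.613 m/s = 3613 mm/s.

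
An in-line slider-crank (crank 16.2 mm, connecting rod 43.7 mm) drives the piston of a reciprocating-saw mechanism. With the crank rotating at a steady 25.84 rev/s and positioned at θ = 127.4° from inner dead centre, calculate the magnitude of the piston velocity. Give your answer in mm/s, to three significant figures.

1600

ω = 2π·25.8 = 162.4 rad/s
For an in-line slider-crank, x = r cosθ + √(L² − r² sin²θ), so v = −rω sinθ·[1 + r cosθ/√(L² − r² sin²θ)].
With r = 0.0162 m, L = 0.0437 m, θ = 127.4°: √(L² − r² sin²θ) = 0.041762 m.
v = −0.0162·162.4·0.79441·[1 + 0.0162·-0.60738/0.041762] = -1.5972 m/s.
|v| = 1.5972 m/s = 1597.2 mm/s.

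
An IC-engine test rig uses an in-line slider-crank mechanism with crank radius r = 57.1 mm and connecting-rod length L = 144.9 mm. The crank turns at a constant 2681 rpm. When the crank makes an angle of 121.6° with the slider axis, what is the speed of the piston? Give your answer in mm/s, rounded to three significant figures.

10700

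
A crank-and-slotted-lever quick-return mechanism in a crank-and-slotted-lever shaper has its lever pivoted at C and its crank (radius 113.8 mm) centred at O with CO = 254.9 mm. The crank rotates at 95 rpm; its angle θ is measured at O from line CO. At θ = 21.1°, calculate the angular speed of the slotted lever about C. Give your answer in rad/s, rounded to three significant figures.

ω = 9.948 rad/s (from 95 rpm).
Crank pin A relative to C: A = (d + r cosθ, r sinθ); lever angle φ = atan2(r sinθ, d + r cosθ).
Differentiating tanφ: φ̇ = rω(d cosθ + r)/(d² + r² + 2dr cosθ).
d² + r² + 2dr cosθ = |CA|² = 0.13205 m²;  d cosθ + r = +0.35161 m.
|ω_lever| = |0.1138·9.948·+0.35161| / 0.13205 = 3.0145 rad/s.

3.01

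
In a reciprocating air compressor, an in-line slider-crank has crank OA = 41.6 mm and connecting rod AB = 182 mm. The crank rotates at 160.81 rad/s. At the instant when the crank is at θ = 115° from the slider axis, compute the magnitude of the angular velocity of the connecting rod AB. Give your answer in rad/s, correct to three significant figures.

15.9

ω = 160.8 rad/s
The rod makes angle φ with the slider axis where L sinφ = r sinθ; differentiating, L cosφ·φ̇ = r ω cosθ.
L cosφ = √(L² − r² sin²θ) = 0.17805 m.
|ω_rod| = r ω |cosθ| / √(L² − r² sin²θ) = 0.0416·160.8·0.42262/0.17805 = 15.878 rad/s.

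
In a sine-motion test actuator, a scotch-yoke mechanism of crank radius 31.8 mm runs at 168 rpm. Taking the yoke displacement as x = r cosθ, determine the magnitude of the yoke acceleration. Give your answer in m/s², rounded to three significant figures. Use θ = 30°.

8.52

ω = 17.59 rad/s (from 168 rpm).
x = r cosθ ⇒ ẍ = −rω² cosθ (ω constant).
|a| = rω²|cosθ| = 0.0318·(17.59)²·|cos 30°| = 8.5238 m/s².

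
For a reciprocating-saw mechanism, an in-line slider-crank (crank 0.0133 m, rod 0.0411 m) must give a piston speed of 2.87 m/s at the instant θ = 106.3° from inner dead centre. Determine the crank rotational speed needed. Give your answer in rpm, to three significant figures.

For an in-line slider-crank, |v_piston| = rω|sinθ|·[1 + r cosθ/√(L² − r² sin²θ)].
With r = 0.0133 m, L = 0.0411 m, θ = 106.3°: the bracketed kinematic factor |dx/dθ| = 0.011546 m.
ω = v/|dx/dθ| = 2.87/0.011546 = 248.58 rad/s.
N = 60ω/(2π) = 2373.7 rpm.

2370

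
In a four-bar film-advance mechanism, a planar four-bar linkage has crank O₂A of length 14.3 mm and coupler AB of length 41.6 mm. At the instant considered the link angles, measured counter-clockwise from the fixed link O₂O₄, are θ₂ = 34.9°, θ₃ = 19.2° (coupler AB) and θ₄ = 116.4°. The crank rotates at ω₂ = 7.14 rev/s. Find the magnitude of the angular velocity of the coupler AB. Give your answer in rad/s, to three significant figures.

15.4

ω₂ = 44.86 rad/s (from 7.14 rev/s).
Differentiating the loop-closure r₂e^{iθ₂}+r₃e^{iθ₃}=r₁+r₄e^{iθ₄} gives r₂ω₂e^{iθ₂}+r₃ω₃e^{iθ₃}=r₄ω₄e^{iθ₄}.
Eliminating the other unknown: ω₃ = r₂ω₂ sin(θ₄−θ₂) / [r₃ sin(θ₃−θ₄)].
Numerator sine = +0.98902; denominator sine = -0.99211.
Result = 0.0143·44.86·(+0.98902) / (0.0416·(-0.99211)) = -15.373 rad/s; magnitude 15.373 rad/s.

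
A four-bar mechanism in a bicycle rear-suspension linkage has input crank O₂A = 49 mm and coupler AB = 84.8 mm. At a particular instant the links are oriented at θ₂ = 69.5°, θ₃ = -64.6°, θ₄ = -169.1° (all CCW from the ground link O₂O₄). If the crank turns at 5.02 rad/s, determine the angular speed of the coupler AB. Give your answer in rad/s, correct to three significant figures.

ω₂ = 5.02 rad/s
Differentiating the loop-closure r₂e^{iθ₂}+r₃e^{iθ₃}=r₁+r₄e^{iθ₄} gives r₂ω₂e^{iθ₂}+r₃ω₃e^{iθ₃}=r₄ω₄e^{iθ₄}.
Eliminating the other unknown: ω₃ = r₂ω₂ sin(θ₄−θ₂) / [r₃ sin(θ₃−θ₄)].
Numerator sine = +0.85355; denominator sine = +0.96815.
Result = 0.049·5.02·(+0.85355) / (0.0848·(+0.96815)) = +2.5574 rad/s; magnitude 2.5574 rad/s.

2.56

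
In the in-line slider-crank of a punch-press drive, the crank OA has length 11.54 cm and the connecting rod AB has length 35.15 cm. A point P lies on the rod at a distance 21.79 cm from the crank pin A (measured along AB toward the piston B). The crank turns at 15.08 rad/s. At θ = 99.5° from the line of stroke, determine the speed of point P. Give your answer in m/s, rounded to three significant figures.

1.66

ω = 15.08 rad/s.  Crank-pin speed |V_A| = rω = 1.7402 m/s, perpendicular to OA.
Rod angle: sinφ = −(r/L) sinθ ⇒ φ = -18.893°; ω_rod = −rω cosθ/√(L²−r²sin²θ) = +0.86366 rad/s.
V_P = V_A + ω_rod × AP, with AP = 0.2179 m along the rod.
Components: V_Px = −rω sinθ − a·ω_rod·sinφ = -1.6554 m/s;  V_Py = rω cosθ + a·ω_rod·cosφ = -0.10917 m/s.
|V_P| = √(V_Px² + V_Py²) = 1.659 m/s.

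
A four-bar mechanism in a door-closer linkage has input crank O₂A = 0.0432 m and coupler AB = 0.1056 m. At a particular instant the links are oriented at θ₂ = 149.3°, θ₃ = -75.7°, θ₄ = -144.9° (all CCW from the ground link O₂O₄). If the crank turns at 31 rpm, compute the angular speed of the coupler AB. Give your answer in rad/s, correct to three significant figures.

1.30

ω₂ = 3.246 rad/s (from 31 rpm).
Differentiating the loop-closure r₂e^{iθ₂}+r₃e^{iθ₃}=r₁+r₄e^{iθ₄} gives r₂ω₂e^{iθ₂}+r₃ω₃e^{iθ₃}=r₄ω₄e^{iθ₄}.
Eliminating the other unknown: ω₃ = r₂ω₂ sin(θ₄−θ₂) / [r₃ sin(θ₃−θ₄)].
Numerator sine = +0.91212; denominator sine = +0.93483.
Result = 0.0432·3.246·(+0.91212) / (0.1056·(+0.93483)) = +1.2958 rad/s; magnitude 1.2958 rad/s.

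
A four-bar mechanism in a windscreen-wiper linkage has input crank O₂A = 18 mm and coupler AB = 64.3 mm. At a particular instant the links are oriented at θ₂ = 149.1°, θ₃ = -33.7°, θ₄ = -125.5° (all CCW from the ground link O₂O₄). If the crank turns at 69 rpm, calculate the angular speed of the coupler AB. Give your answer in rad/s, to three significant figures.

2.02

ω₂ = 7.226 rad/s (from 69 rpm).
Differentiating the loop-closure r₂e^{iθ₂}+r₃e^{iθ₃}=r₁+r₄e^{iθ₄} gives r₂ω₂e^{iθ₂}+r₃ω₃e^{iθ₃}=r₄ω₄e^{iθ₄}.
Eliminating the other unknown: ω₃ = r₂ω₂ sin(θ₄−θ₂) / [r₃ sin(θ₃−θ₄)].
Numerator sine = +0.99678; denominator sine = +0.99951.
Result = 0.018·7.226·(+0.99678) / (0.0643·(+0.99951)) = +2.0172 rad/s; magnitude 2.0172 rad/s.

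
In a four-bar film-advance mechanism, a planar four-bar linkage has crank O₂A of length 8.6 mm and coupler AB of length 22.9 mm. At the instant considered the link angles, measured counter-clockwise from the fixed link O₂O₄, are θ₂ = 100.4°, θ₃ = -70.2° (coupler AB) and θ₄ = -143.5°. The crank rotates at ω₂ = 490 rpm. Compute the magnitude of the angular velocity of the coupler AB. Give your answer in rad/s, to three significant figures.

18.1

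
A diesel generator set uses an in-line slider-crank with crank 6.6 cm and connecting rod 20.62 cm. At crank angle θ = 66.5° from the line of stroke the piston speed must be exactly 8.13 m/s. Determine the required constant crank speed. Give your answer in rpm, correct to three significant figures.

For an in-line slider-crank, |v_piston| = rω|sinθ|·[1 + r cosθ/√(L² − r² sin²θ)].
With r = 0.066 m, L = 0.2062 m, θ = 66.5°: the bracketed kinematic factor |dx/dθ| = 0.068607 m.
ω = v/|dx/dθ| = 8.13/0.068607 = 118.5 rad/s.
N = 60ω/(2π) = 1131.6 rpm.

1130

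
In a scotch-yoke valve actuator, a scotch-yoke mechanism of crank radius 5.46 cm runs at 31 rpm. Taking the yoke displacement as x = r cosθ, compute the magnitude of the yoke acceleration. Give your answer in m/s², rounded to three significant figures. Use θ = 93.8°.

0.0381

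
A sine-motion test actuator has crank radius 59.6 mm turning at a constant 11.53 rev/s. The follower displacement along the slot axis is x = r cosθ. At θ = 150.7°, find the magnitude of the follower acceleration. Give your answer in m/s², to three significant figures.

273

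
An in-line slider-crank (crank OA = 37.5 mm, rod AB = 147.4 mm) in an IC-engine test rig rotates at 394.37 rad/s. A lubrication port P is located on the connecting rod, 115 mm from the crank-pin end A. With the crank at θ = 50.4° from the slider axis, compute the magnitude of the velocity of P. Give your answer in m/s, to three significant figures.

ω = 394.4 rad/s.  Crank-pin speed |V_A| = rω = 14.789 m/s, perpendicular to OA.
Rod angle: sinφ = −(r/L) sinθ ⇒ φ = -11.305°; ω_rod = −rω cosθ/√(L²−r²sin²θ) = -65.219 rad/s.
V_P = V_A + ω_rod × AP, with AP = 0.115 m along the rod.
Components: V_Px = −rω sinθ − a·ω_rod·sinφ = -12.865 m/s;  V_Py = rω cosθ + a·ω_rod·cosφ = +2.0721 m/s.
|V_P| = √(V_Px² + V_Py²) = 13.031 m/s.

13.0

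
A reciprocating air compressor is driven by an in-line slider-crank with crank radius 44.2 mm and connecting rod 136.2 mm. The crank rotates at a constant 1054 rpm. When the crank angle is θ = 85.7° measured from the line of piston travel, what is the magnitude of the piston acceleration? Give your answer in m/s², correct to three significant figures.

142

ω = 2π·1054/60 = 110.4 rad/s
x(θ) = r cosθ + √(L² − r² sin²θ); with ω constant, a = ω²·d²x/dθ².
d²x/dθ² = −r cosθ − r²(cos2θ)/√u − r⁴ sin²2θ/(4u^{3/2}),  u = L² − r² sin²θ = 0.0166078 m².
Substituting r = 0.0442 m, L = 0.1362 m, θ = 85.7°: d²x/dθ² = +0.011665 m.
a = ω²·d²x/dθ² = (110.4)²·(+0.011665) = +142.11 m/s²;  |a| = 142.11 m/s².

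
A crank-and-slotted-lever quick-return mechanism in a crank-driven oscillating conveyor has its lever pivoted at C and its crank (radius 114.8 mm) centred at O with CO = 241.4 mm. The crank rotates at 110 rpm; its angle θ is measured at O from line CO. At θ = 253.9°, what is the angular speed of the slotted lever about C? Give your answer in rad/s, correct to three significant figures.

1.13

ω = 11.52 rad/s (from 110 rpm).
Crank pin A relative to C: A = (d + r cosθ, r sinθ); lever angle φ = atan2(r sinθ, d + r cosθ).
Differentiating tanφ: φ̇ = rω(d cosθ + r)/(d² + r² + 2dr cosθ).
d² + r² + 2dr cosθ = |CA|² = 0.0560827 m²;  d cosθ + r = +0.047856 m.
|ω_lever| = |0.1148·11.52·+0.047856| / 0.0560827 = 1.1284 rad/s.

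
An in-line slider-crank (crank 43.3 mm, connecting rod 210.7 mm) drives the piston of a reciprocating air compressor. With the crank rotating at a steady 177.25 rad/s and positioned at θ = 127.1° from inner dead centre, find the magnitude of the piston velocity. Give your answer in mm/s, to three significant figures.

ω = 177.2 rad/s
For an in-line slider-crank, x = r cosθ + √(L² − r² sin²θ), so v = −rω sinθ·[1 + r cosθ/√(L² − r² sin²θ)].
With r = 0.0433 m, L = 0.2107 m, θ = 127.1°: √(L² − r² sin²θ) = 0.20785 m.
v = −0.0433·177.2·0.79758·[1 + 0.0433·-0.60321/0.20785] = -5.3522 m/s.
|v| = 5.3522 m/s = 5352.2 mm/s.

5350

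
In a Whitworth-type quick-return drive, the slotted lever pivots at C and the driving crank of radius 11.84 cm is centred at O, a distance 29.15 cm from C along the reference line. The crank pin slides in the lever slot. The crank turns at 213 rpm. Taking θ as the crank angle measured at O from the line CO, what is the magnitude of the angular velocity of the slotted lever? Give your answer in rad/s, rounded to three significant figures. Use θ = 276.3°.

3.73

ω = 22.31 rad/s (from 213 rpm).
Crank pin A relative to C: A = (d + r cosθ, r sinθ); lever angle φ = atan2(r sinθ, d + r cosθ).
Differentiating tanφ: φ̇ = rω(d cosθ + r)/(d² + r² + 2dr cosθ).
d² + r² + 2dr cosθ = |CA|² = 0.106565 m²;  d cosθ + r = +0.15039 m.
|ω_lever| = |0.1184·22.31·+0.15039| / 0.106565 = 3.727 rad/s.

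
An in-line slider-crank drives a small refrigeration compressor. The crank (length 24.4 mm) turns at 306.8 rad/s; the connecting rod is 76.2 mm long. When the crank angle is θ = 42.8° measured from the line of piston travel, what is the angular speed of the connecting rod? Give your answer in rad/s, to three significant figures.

ω = 306.8 rad/s
The rod makes angle φ with the slider axis where L sinφ = r sinθ; differentiating, L cosφ·φ̇ = r ω cosθ.
L cosφ = √(L² − r² sin²θ) = 0.074375 m.
|ω_rod| = r ω |cosθ| / √(L² − r² sin²θ) = 0.0244·306.8·0.73373/0.074375 = 73.851 rad/s.

73.9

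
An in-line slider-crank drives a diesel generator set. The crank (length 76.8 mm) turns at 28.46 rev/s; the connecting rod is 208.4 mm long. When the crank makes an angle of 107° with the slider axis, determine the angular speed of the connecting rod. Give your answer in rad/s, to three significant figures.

ω = 178.8 rad/s (converted from 28.46 rev/s).
The rod makes angle φ with the slider axis where L sinφ = r sinθ; differentiating, L cosφ·φ̇ = r ω cosθ.
L cosφ = √(L² − r² sin²θ) = 0.19503 m.
|ω_rod| = r ω |cosθ| / √(L² − r² sin²θ) = 0.0768·178.8·0.29237/0.19503 = 20.588 rad/s.

20.6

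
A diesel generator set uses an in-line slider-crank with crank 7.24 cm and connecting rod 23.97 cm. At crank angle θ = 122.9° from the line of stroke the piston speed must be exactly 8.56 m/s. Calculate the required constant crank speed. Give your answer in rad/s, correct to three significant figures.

170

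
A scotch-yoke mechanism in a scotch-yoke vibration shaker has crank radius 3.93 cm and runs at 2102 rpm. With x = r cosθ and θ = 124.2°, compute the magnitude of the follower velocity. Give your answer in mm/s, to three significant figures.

7150

ω = 220.1 rad/s (from 2102 rpm).
x = r cosθ ⇒ ẋ = −rω sinθ.
|v| = rω|sinθ| = 0.0393·220.1·|sin 124.2°| = 7.1549 m/s = 7154.9 mm/s.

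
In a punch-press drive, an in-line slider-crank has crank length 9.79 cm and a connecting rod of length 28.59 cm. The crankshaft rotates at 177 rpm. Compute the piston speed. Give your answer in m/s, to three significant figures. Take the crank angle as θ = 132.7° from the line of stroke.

ω = 2π·177/60 = 18.54 rad/s
For an in-line slider-crank, x = r cosθ + √(L² − r² sin²θ), so v = −rω sinθ·[1 + r cosθ/√(L² − r² sin²θ)].
With r = 0.0979 m, L = 0.2859 m, θ = 132.7°: √(L² − r² sin²θ) = 0.2767 m.
v = −0.0979·18.54·0.73491·[1 + 0.0979·-0.67816/0.2767] = -1.0136 m/s.
|v| = 1.0136 m/s.

1.01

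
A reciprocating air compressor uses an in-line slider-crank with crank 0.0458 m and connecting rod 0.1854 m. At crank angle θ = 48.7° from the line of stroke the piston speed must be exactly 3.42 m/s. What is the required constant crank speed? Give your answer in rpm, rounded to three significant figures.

For an in-line slider-crank, |v_piston| = rω|sinθ|·[1 + r cosθ/√(L² − r² sin²θ)].
With r = 0.0458 m, L = 0.1854 m, θ = 48.7°: the bracketed kinematic factor |dx/dθ| = 0.040117 m.
ω = v/|dx/dθ| = 3.42/0.040117 = 85.251 rad/s.
N = 60ω/(2π) = 814.08 rpm.

814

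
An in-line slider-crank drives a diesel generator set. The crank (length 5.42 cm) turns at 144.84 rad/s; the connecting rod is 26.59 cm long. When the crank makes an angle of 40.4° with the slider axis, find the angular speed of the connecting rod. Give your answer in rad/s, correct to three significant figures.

ω = 144.8 rad/s
The rod makes angle φ with the slider axis where L sinφ = r sinθ; differentiating, L cosφ·φ̇ = r ω cosθ.
L cosφ = √(L² − r² sin²θ) = 0.26357 m.
|ω_rod| = r ω |cosθ| / √(L² − r² sin²θ) = 0.0542·144.8·0.76154/0.26357 = 22.682 rad/s.

22.7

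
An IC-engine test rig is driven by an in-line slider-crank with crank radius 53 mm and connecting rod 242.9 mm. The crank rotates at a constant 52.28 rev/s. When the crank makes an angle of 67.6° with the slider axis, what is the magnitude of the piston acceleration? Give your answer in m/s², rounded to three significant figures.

1280

ω = 2π·52.3 = 328.5 rad/s
x(θ) = r cosθ + √(L² − r² sin²θ); with ω constant, a = ω²·d²x/dθ².
d²x/dθ² = −r cosθ − r²(cos2θ)/√u − r⁴ sin²2θ/(4u^{3/2}),  u = L² − r² sin²θ = 0.0565993 m².
Substituting r = 0.053 m, L = 0.2429 m, θ = 67.6°: d²x/dθ² = -0.011891 m.
a = ω²·d²x/dθ² = (328.5)²·(-0.011891) = -1283.1 m/s²;  |a| = 1283.1 m/s².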